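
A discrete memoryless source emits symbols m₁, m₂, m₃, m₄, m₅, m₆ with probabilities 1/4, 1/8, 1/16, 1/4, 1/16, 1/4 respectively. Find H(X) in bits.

Each probability is a power of 1/2, so log₂(1/p) is an integer.
H = Σ p·log₂(1/p) = 1/4·2 + 1/8·3 + 1/16·4 + 1/4·2 + 1/16·4 + 1/4·2 = 2.375 bits.

2.375 bits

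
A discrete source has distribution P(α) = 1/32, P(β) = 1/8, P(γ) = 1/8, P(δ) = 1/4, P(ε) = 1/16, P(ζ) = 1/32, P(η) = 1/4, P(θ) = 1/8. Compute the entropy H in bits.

Each probability is a power of 1/2, so log₂(1/p) is an integer.
H = Σ p·log₂(1/p) = 1/32·5 + 1/8·3 + 1/8·3 + 1/4·2 + 1/16·4 + 1/32·5 + 1/4·2 + 1/8·3 = 2.6875 bits.

2.6875 bits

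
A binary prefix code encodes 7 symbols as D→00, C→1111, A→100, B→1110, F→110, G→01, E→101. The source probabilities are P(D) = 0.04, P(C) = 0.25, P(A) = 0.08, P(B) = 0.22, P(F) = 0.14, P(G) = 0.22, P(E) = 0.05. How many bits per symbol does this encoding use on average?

3.21 bits/symbol

L̄ = Σ pᵢ·ℓᵢ = 0.04·2 + 0.25·4 + 0.08·3 + 0.22·4 + 0.14·3 + 0.22·2 + 0.05·3 = 3.21 bits/symbol.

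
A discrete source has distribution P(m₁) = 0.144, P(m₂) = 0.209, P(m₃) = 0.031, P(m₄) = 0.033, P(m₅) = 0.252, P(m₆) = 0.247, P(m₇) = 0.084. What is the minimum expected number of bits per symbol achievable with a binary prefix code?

2.504 bits/symbol

Repeatedly combine the two least-probable nodes; the expected code length is the sum of the merged weights.
merge 31/1000 + 33/1000 → 8/125
merge 8/125 + 21/250 → 37/250
merge 18/125 + 37/250 → 73/250
merge 209/1000 + 247/1000 → 57/125
merge 63/250 + 73/250 → 68/125
merge 57/125 + 68/125 → 1
L = 8/125 + 37/250 + 73/250 + 57/125 + 68/125 + 1 = 313/125 = 2.504 bits/symbol.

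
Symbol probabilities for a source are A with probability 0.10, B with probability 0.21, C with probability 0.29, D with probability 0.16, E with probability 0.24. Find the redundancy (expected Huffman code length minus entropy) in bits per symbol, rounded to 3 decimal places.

0.020 bits

Entropy H = −Σ p log₂ p ≈ 2.2401 bits.
Huffman merges: 1/10+4/25→13/50; 21/100+6/25→9/20; 13/50+29/100→11/20; 9/20+11/20→1. L = 113/50 ≈ 2.2600.
L − H = 2.2600 − 2.2401 = 0.020 bits.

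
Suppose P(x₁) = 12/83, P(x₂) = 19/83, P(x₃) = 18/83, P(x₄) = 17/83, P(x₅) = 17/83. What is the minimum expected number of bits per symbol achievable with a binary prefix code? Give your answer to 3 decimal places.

2.349 bits/symbol

Repeatedly combine the two least-probable nodes; the expected code length is the sum of the merged weights.
merge 12/83 + 17/83 → 29/83
merge 17/83 + 18/83 → 35/83
merge 19/83 + 29/83 → 48/83
merge 35/83 + 48/83 → 1
L = 29/83 + 35/83 + 48/83 + 1 = 195/83 ≈ 2.349 bits/symbol.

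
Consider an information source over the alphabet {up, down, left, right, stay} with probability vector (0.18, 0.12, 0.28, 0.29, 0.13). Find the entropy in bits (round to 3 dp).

H = −Σ pᵢ log₂ pᵢ.
−0.18·log₂(0.18) = 0.4453
−0.12·log₂(0.12) = 0.3671
−0.28·log₂(0.28) = 0.5142
−0.29·log₂(0.29) = 0.5179
−0.13·log₂(0.13) = 0.3826
Sum ≈ 2.2271 → 2.227 bits.

2.227 bits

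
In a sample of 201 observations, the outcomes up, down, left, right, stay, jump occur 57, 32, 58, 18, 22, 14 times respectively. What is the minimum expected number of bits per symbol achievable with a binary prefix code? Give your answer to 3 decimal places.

Probabilities are the counts divided by 201.
Repeatedly combine the two least-probable nodes; the expected code length is the sum of the merged weights.
merge 14/201 + 6/67 → 32/201
merge 22/201 + 32/201 → 18/67
merge 32/201 + 18/67 → 86/201
merge 19/67 + 58/201 → 115/201
merge 86/201 + 115/201 → 1
L = 32/201 + 18/67 + 86/201 + 115/201 + 1 = 488/201 ≈ 2.428 bits/symbol.

2.428 bits/symbol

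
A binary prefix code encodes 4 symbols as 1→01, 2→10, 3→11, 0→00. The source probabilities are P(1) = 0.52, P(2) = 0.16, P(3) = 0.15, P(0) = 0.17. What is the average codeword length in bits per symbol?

L̄ = Σ pᵢ·ℓᵢ = 0.52·2 + 0.16·2 + 0.15·2 + 0.17·2 = 2 bits/symbol.

2 bits/symbol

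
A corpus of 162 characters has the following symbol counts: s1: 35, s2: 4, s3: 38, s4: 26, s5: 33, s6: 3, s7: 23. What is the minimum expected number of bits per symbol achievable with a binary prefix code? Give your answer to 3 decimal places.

Probabilities are the counts divided by 162.
Repeatedly combine the two least-probable nodes; the expected code length is the sum of the merged weights.
merge 1/54 + 2/81 → 7/162
merge 7/162 + 23/162 → 5/27
merge 13/81 + 5/27 → 28/81
merge 11/54 + 35/162 → 34/81
merge 19/81 + 28/81 → 47/81
merge 34/81 + 47/81 → 1
L = 7/162 + 5/27 + 28/81 + 34/81 + 47/81 + 1 = 139/54 ≈ 2.574 bits/symbol.

2.574 bits/symbol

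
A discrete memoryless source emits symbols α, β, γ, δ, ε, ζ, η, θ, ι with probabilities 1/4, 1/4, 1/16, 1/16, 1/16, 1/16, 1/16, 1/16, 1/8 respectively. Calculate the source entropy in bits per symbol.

Each probability is a power of 1/2, so log₂(1/p) is an integer.
H = Σ p·log₂(1/p) = 1/4·2 + 1/4·2 + 1/16·4 + 1/16·4 + 1/16·4 + 1/16·4 + 1/16·4 + 1/16·4 + 1/8·3 = 2.875 bits.

2.875 bits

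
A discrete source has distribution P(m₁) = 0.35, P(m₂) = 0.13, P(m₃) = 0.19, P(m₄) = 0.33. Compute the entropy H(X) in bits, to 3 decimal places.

1.896 bits

H = −Σ pᵢ log₂ pᵢ.
−0.35·log₂(0.35) = 0.5301
−0.13·log₂(0.13) = 0.3826
−0.19·log₂(0.19) = 0.4552
−0.33·log₂(0.33) = 0.5278
Sum ≈ 1.8958 → 1.896 bits.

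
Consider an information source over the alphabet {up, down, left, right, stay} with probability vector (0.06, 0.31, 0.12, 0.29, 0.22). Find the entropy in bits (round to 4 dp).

H = −Σ pᵢ log₂ pᵢ.
−0.06·log₂(0.06) = 0.2435
−0.31·log₂(0.31) = 0.5238
−0.12·log₂(0.12) = 0.3671
−0.29·log₂(0.29) = 0.5179
−0.22·log₂(0.22) = 0.4806
Sum ≈ 2.1329 → 2.1329 bits.

2.1329 bits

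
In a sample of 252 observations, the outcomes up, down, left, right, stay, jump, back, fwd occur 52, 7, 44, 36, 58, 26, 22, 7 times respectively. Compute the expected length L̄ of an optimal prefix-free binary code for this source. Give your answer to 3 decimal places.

Probabilities are the counts divided by 252.
Repeatedly combine the two least-probable nodes; the expected code length is the sum of the merged weights.
merge 1/36 + 1/36 → 1/18
merge 1/18 + 11/126 → 1/7
merge 13/126 + 1/7 → 31/126
merge 1/7 + 11/63 → 20/63
merge 13/63 + 29/126 → 55/126
merge 31/126 + 20/63 → 71/126
merge 55/126 + 71/126 → 1
L = 1/18 + 1/7 + 31/126 + 20/63 + 55/126 + 71/126 + 1 = 58/21 ≈ 2.762 bits/symbol.

2.762 bits/symbol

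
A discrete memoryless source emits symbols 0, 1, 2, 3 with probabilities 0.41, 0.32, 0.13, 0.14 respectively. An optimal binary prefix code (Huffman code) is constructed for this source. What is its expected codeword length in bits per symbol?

Repeatedly combine the two least-probable nodes; the expected code length is the sum of the merged weights.
merge 13/100 + 7/50 → 27/100
merge 27/100 + 8/25 → 59/100
merge 41/100 + 59/100 → 1
L = 27/100 + 59/100 + 1 = 93/50 = 1.86 bits/symbol.

1.86 bits/symbol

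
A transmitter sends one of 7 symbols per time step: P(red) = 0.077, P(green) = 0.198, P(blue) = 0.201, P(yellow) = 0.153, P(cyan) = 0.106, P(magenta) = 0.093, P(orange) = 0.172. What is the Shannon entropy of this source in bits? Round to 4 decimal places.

H = −Σ pᵢ log₂ pᵢ.
−0.077·log₂(0.077) = 0.2848
−0.198·log₂(0.198) = 0.4626
−0.201·log₂(0.201) = 0.4653
−0.153·log₂(0.153) = 0.4144
−0.106·log₂(0.106) = 0.3432
−0.093·log₂(0.093) = 0.3187
−0.172·log₂(0.172) = 0.4368
Sum ≈ 2.7258 → 2.7258 bits.

2.7258 bits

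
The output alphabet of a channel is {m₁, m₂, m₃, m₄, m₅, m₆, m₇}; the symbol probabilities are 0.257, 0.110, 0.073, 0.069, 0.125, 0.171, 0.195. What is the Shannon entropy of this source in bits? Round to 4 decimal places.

H = −Σ pᵢ log₂ pᵢ.
−0.257·log₂(0.257) = 0.5038
−0.110·log₂(0.110) = 0.3503
−0.073·log₂(0.073) = 0.2756
−0.069·log₂(0.069) = 0.2662
−0.125·log₂(0.125) = 0.3750
−0.171·log₂(0.171) = 0.4357
−0.195·log₂(0.195) = 0.4599
Sum ≈ 2.6664 → 2.6664 bits.

2.6664 bits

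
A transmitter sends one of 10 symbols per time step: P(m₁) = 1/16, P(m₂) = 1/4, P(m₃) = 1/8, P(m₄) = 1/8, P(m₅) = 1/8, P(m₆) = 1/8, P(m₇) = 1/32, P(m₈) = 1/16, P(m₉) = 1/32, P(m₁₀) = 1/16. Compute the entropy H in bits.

Each probability is a power of 1/2, so log₂(1/p) is an integer.
H = Σ p·log₂(1/p) = 1/16·4 + 1/4·2 + 1/8·3 + 1/8·3 + 1/8·3 + 1/8·3 + 1/32·5 + 1/16·4 + 1/32·5 + 1/16·4 = 3.0625 bits.

3.0625 bits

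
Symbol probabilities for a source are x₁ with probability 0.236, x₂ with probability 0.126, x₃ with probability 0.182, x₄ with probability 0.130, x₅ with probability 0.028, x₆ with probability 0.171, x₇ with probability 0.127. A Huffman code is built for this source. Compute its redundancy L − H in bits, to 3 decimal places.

0.080 bits

Entropy H = −Σ p log₂ p ≈ 2.6564 bits.
Huffman merges: 7/250+63/500→77/500; 127/1000+13/100→257/1000; 77/500+171/1000→13/40; 91/500+59/250→209/500; 257/1000+13/40→291/500; 209/500+291/500→1. L = 342/125 ≈ 2.7360.
L − H = 2.7360 − 2.6564 = 0.080 bits.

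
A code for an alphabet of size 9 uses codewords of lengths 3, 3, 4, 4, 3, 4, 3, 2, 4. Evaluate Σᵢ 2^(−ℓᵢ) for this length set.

1

With common denominator 2^4 = 16: Σ 2^(−ℓᵢ) = 2/16 + 2/16 + 1/16 + 1/16 + 2/16 + 1/16 + 2/16 + 4/16 + 1/16 = 16/16 = 1.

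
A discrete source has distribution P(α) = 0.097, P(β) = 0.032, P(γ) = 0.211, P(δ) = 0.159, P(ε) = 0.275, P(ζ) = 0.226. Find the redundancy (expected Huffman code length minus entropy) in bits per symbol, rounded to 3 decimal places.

0.039 bits

Entropy H = −Σ p log₂ p ≈ 2.3779 bits.
Huffman merges: 4/125+97/1000→129/1000; 129/1000+159/1000→36/125; 211/1000+113/500→437/1000; 11/40+36/125→563/1000; 437/1000+563/1000→1. L = 2417/1000 ≈ 2.4170.
L − H = 2.4170 − 2.3779 = 0.039 bits.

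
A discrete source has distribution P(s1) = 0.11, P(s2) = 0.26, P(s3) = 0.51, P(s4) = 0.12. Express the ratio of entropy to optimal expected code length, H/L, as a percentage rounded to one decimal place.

99.9%

Entropy H = −Σ p log₂ p ≈ 1.7181 bits.
Huffman merges: 11/100+3/25→23/100; 23/100+13/50→49/100; 49/100+51/100→1. L = 43/25 ≈ 1.7200.
Efficiency = H/L = 1.7181/1.7200 = 99.9%.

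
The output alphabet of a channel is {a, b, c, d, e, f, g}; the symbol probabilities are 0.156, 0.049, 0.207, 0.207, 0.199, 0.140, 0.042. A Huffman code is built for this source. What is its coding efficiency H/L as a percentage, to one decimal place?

98.0%

Entropy H = −Σ p log₂ p ≈ 2.6248 bits.
Huffman merges: 21/500+49/1000→91/1000; 91/1000+7/50→231/1000; 39/250+199/1000→71/200; 207/1000+207/1000→207/500; 231/1000+71/200→293/500; 207/500+293/500→1. L = 2677/1000 ≈ 2.6770.
Efficiency = H/L = 2.6248/2.6770 = 98.0%.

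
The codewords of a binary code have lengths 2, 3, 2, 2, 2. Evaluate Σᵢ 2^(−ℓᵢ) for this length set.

With common denominator 2^3 = 8: Σ 2^(−ℓᵢ) = 2/8 + 1/8 + 2/8 + 2/8 + 2/8 = 9/8 = 1.125.

1.125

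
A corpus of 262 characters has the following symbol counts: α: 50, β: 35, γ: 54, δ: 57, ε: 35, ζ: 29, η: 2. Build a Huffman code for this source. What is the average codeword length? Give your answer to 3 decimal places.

2.695 bits/symbol

Probabilities are the counts divided by 262.
Repeatedly combine the two least-probable nodes; the expected code length is the sum of the merged weights.
merge 1/131 + 29/262 → 31/262
merge 31/262 + 35/262 → 33/131
merge 35/262 + 25/131 → 85/262
merge 27/131 + 57/262 → 111/262
merge 33/131 + 85/262 → 151/262
merge 111/262 + 151/262 → 1
L = 31/262 + 33/131 + 85/262 + 111/262 + 151/262 + 1 = 353/131 ≈ 2.695 bits/symbol.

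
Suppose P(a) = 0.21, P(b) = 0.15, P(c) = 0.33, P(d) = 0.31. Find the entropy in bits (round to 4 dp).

1.9350 bits

H = −Σ pᵢ log₂ pᵢ.
−0.21·log₂(0.21) = 0.4728
−0.15·log₂(0.15) = 0.4105
−0.33·log₂(0.33) = 0.5278
−0.31·log₂(0.31) = 0.5238
Sum ≈ 1.9350 → 1.9350 bits.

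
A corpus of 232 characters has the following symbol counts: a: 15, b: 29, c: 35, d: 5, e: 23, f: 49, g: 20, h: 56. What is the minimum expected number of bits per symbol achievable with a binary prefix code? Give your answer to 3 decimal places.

Probabilities are the counts divided by 232.
Repeatedly combine the two least-probable nodes; the expected code length is the sum of the merged weights.
merge 5/232 + 15/232 → 5/58
merge 5/58 + 5/58 → 5/29
merge 23/232 + 1/8 → 13/58
merge 35/232 + 5/29 → 75/232
merge 49/232 + 13/58 → 101/232
merge 7/29 + 75/232 → 131/232
merge 101/232 + 131/232 → 1
L = 5/58 + 5/29 + 13/58 + 75/232 + 101/232 + 131/232 + 1 = 651/232 ≈ 2.806 bits/symbol.

2.806 bits/symbol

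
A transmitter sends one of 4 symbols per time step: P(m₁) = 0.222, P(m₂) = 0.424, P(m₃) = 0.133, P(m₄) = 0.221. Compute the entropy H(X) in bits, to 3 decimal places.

H = −Σ pᵢ log₂ pᵢ.
−0.222·log₂(0.222) = 0.4820
−0.424·log₂(0.424) = 0.5249
−0.133·log₂(0.133) = 0.3871
−0.221·log₂(0.221) = 0.4813
Sum ≈ 1.8753 → 1.875 bits.

1.875 bits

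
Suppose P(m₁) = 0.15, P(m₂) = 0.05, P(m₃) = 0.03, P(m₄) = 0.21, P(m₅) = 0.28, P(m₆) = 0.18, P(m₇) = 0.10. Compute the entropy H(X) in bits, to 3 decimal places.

2.543 bits

H = −Σ pᵢ log₂ pᵢ.
−0.15·log₂(0.15) = 0.4105
−0.05·log₂(0.05) = 0.2161
−0.03·log₂(0.03) = 0.1518
−0.21·log₂(0.21) = 0.4728
−0.28·log₂(0.28) = 0.5142
−0.18·log₂(0.18) = 0.4453
−0.10·log₂(0.10) = 0.3322
Sum ≈ 2.5430 → 2.543 bits.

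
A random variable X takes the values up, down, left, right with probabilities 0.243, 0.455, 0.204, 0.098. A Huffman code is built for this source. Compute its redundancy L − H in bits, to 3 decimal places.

0.038 bits

Entropy H = −Σ p log₂ p ≈ 1.8091 bits.
Huffman merges: 49/500+51/250→151/500; 243/1000+151/500→109/200; 91/200+109/200→1. L = 1847/1000 ≈ 1.8470.
L − H = 1.8470 − 1.8091 = 0.038 bits.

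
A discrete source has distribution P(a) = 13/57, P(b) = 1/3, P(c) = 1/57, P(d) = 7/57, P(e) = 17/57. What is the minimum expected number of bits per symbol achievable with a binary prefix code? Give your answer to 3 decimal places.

Repeatedly combine the two least-probable nodes; the expected code length is the sum of the merged weights.
merge 1/57 + 7/57 → 8/57
merge 8/57 + 13/57 → 7/19
merge 17/57 + 1/3 → 12/19
merge 7/19 + 12/19 → 1
L = 8/57 + 7/19 + 12/19 + 1 = 122/57 ≈ 2.140 bits/symbol.

2.140 bits/symbol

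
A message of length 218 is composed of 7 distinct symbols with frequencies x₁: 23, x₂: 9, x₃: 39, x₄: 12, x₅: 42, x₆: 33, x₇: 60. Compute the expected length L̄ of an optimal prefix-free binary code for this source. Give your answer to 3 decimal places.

2.628 bits/symbol

Probabilities are the counts divided by 218.
Repeatedly combine the two least-probable nodes; the expected code length is the sum of the merged weights.
merge 9/218 + 6/109 → 21/218
merge 21/218 + 23/218 → 22/109
merge 33/218 + 39/218 → 36/109
merge 21/109 + 22/109 → 43/109
merge 30/109 + 36/109 → 66/109
merge 43/109 + 66/109 → 1
L = 21/218 + 22/109 + 36/109 + 43/109 + 66/109 + 1 = 573/218 ≈ 2.628 bits/symbol.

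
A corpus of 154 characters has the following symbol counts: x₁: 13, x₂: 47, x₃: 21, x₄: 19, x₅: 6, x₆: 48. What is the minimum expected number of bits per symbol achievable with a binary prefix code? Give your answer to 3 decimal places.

Probabilities are the counts divided by 154.
Repeatedly combine the two least-probable nodes; the expected code length is the sum of the merged weights.
merge 3/77 + 13/154 → 19/154
merge 19/154 + 19/154 → 19/77
merge 3/22 + 19/77 → 59/154
merge 47/154 + 24/77 → 95/154
merge 59/154 + 95/154 → 1
L = 19/154 + 19/77 + 59/154 + 95/154 + 1 = 365/154 ≈ 2.370 bits/symbol.

2.370 bits/symbol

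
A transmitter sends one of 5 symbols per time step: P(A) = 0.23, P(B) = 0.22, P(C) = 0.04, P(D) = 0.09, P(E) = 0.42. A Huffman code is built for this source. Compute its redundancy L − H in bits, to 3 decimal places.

0.068 bits

Entropy H = −Σ p log₂ p ≈ 1.9923 bits.
Huffman merges: 1/25+9/100→13/100; 13/100+11/50→7/20; 23/100+7/20→29/50; 21/50+29/50→1. L = 103/50 ≈ 2.0600.
L − H = 2.0600 − 1.9923 = 0.068 bits.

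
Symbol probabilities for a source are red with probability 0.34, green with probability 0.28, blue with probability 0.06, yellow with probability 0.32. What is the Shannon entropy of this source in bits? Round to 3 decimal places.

1.813 bits

H = −Σ pᵢ log₂ pᵢ.
−0.34·log₂(0.34) = 0.5292
−0.28·log₂(0.28) = 0.5142
−0.06·log₂(0.06) = 0.2435
−0.32·log₂(0.32) = 0.5260
Sum ≈ 1.8130 → 1.813 bits.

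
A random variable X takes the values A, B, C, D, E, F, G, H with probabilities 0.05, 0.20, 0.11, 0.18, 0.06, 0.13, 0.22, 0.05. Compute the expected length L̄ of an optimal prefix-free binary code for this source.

2.84 bits/symbol

Repeatedly combine the two least-probable nodes; the expected code length is the sum of the merged weights.
merge 1/20 + 1/20 → 1/10
merge 3/50 + 1/10 → 4/25
merge 11/100 + 13/100 → 6/25
merge 4/25 + 9/50 → 17/50
merge 1/5 + 11/50 → 21/50
merge 6/25 + 17/50 → 29/50
merge 21/50 + 29/50 → 1
L = 1/10 + 4/25 + 6/25 + 17/50 + 21/50 + 29/50 + 1 = 71/25 = 2.84 bits/symbol.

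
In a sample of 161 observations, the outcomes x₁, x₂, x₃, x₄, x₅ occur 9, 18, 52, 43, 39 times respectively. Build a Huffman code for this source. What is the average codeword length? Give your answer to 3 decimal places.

2.168 bits/symbol

Probabilities are the counts divided by 161.
Repeatedly combine the two least-probable nodes; the expected code length is the sum of the merged weights.
merge 9/161 + 18/161 → 27/161
merge 27/161 + 39/161 → 66/161
merge 43/161 + 52/161 → 95/161
merge 66/161 + 95/161 → 1
L = 27/161 + 66/161 + 95/161 + 1 = 349/161 ≈ 2.168 bits/symbol.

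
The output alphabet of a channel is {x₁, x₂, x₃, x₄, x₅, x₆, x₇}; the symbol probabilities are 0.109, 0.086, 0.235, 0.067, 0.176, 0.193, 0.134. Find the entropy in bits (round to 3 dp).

H = −Σ pᵢ log₂ pᵢ.
−0.109·log₂(0.109) = 0.3485
−0.086·log₂(0.086) = 0.3044
−0.235·log₂(0.235) = 0.4910
−0.067·log₂(0.067) = 0.2613
−0.176·log₂(0.176) = 0.4411
−0.193·log₂(0.193) = 0.4581
−0.134·log₂(0.134) = 0.3886
Sum ≈ 2.6929 → 2.693 bits.

2.693 bits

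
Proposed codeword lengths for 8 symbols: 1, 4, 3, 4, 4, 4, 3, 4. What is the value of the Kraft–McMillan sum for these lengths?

With common denominator 2^4 = 16: Σ 2^(−ℓᵢ) = 8/16 + 1/16 + 2/16 + 1/16 + 1/16 + 1/16 + 2/16 + 1/16 = 17/16 = 1.0625.

1.0625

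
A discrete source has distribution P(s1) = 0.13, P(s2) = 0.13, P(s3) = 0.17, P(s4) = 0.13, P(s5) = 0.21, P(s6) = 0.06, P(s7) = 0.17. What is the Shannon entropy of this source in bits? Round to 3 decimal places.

2.733 bits

H = −Σ pᵢ log₂ pᵢ.
−0.13·log₂(0.13) = 0.3826
−0.13·log₂(0.13) = 0.3826
−0.17·log₂(0.17) = 0.4346
−0.13·log₂(0.13) = 0.3826
−0.21·log₂(0.21) = 0.4728
−0.06·log₂(0.06) = 0.2435
−0.17·log₂(0.17) = 0.4346
Sum ≈ 2.7335 → 2.733 bits.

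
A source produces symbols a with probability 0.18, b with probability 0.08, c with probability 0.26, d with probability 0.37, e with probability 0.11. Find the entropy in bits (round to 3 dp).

2.123 bits

H = −Σ pᵢ log₂ pᵢ.
−0.18·log₂(0.18) = 0.4453
−0.08·log₂(0.08) = 0.2915
−0.26·log₂(0.26) = 0.5053
−0.37·log₂(0.37) = 0.5307
−0.11·log₂(0.11) = 0.3503
Sum ≈ 2.1231 → 2.123 bits.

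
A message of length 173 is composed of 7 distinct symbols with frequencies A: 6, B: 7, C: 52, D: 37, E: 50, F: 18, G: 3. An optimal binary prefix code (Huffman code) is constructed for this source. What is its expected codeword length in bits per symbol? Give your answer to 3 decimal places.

2.341 bits/symbol

Probabilities are the counts divided by 173.
Repeatedly combine the two least-probable nodes; the expected code length is the sum of the merged weights.
merge 3/173 + 6/173 → 9/173
merge 7/173 + 9/173 → 16/173
merge 16/173 + 18/173 → 34/173
merge 34/173 + 37/173 → 71/173
merge 50/173 + 52/173 → 102/173
merge 71/173 + 102/173 → 1
L = 9/173 + 16/173 + 34/173 + 71/173 + 102/173 + 1 = 405/173 ≈ 2.341 bits/symbol.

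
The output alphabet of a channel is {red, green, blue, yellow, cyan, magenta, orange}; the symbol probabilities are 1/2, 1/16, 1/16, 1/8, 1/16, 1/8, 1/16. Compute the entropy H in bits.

Each probability is a power of 1/2, so log₂(1/p) is an integer.
H = Σ p·log₂(1/p) = 1/2·1 + 1/16·4 + 1/16·4 + 1/8·3 + 1/16·4 + 1/8·3 + 1/16·4 = 2.25 bits.

2.25 bits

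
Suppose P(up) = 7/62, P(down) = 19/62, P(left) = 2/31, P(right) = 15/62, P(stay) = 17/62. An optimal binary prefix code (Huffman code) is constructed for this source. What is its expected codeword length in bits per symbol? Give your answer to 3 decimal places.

2.177 bits/symbol

Repeatedly combine the two least-probable nodes; the expected code length is the sum of the merged weights.
merge 2/31 + 7/62 → 11/62
merge 11/62 + 15/62 → 13/31
merge 17/62 + 19/62 → 18/31
merge 13/31 + 18/31 → 1
L = 11/62 + 13/31 + 18/31 + 1 = 135/62 ≈ 2.177 bits/symbol.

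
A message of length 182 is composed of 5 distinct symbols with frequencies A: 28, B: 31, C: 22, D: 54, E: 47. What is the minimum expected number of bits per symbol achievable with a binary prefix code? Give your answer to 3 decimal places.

2.275 bits/symbol

Probabilities are the counts divided by 182.
Repeatedly combine the two least-probable nodes; the expected code length is the sum of the merged weights.
merge 11/91 + 2/13 → 25/91
merge 31/182 + 47/182 → 3/7
merge 25/91 + 27/91 → 4/7
merge 3/7 + 4/7 → 1
L = 25/91 + 3/7 + 4/7 + 1 = 207/91 ≈ 2.275 bits/symbol.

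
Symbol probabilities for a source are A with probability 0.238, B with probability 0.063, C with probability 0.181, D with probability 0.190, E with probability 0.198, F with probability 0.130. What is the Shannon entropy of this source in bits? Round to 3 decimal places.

2.491 bits

H = −Σ pᵢ log₂ pᵢ.
−0.238·log₂(0.238) = 0.4929
−0.063·log₂(0.063) = 0.2513
−0.181·log₂(0.181) = 0.4463
−0.190·log₂(0.190) = 0.4552
−0.198·log₂(0.198) = 0.4626
−0.130·log₂(0.130) = 0.3826
Sum ≈ 2.4910 → 2.491 bits.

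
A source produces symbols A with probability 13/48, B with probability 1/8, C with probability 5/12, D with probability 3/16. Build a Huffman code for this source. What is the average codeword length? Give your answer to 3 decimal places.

Repeatedly combine the two least-probable nodes; the expected code length is the sum of the merged weights.
merge 1/8 + 3/16 → 5/16
merge 13/48 + 5/16 → 7/12
merge 5/12 + 7/12 → 1
L = 5/16 + 7/12 + 1 = 91/48 ≈ 1.896 bits/symbol.

1.896 bits/symbol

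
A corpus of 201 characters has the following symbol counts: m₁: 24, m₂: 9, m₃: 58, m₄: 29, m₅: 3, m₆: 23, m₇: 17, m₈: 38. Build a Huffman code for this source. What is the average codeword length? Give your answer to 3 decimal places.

Probabilities are the counts divided by 201.
Repeatedly combine the two least-probable nodes; the expected code length is the sum of the merged weights.
merge 1/67 + 3/67 → 4/67
merge 4/67 + 17/201 → 29/201
merge 23/201 + 8/67 → 47/201
merge 29/201 + 29/201 → 58/201
merge 38/201 + 47/201 → 85/201
merge 58/201 + 58/201 → 116/201
merge 85/201 + 116/201 → 1
L = 4/67 + 29/201 + 47/201 + 58/201 + 85/201 + 116/201 + 1 = 548/201 ≈ 2.726 bits/symbol.

2.726 bits/symbol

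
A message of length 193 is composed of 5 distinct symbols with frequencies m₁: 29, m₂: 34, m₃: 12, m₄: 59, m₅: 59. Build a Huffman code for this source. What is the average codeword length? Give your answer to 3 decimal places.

Probabilities are the counts divided by 193.
Repeatedly combine the two least-probable nodes; the expected code length is the sum of the merged weights.
merge 12/193 + 29/193 → 41/193
merge 34/193 + 41/193 → 75/193
merge 59/193 + 59/193 → 118/193
merge 75/193 + 118/193 → 1
L = 41/193 + 75/193 + 118/193 + 1 = 427/193 ≈ 2.212 bits/symbol.

2.212 bits/symbol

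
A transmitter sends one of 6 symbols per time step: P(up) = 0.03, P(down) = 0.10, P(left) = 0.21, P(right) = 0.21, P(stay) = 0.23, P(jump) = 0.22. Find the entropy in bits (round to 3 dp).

2.398 bits

H = −Σ pᵢ log₂ pᵢ.
−0.03·log₂(0.03) = 0.1518
−0.10·log₂(0.10) = 0.3322
−0.21·log₂(0.21) = 0.4728
−0.21·log₂(0.21) = 0.4728
−0.23·log₂(0.23) = 0.4877
−0.22·log₂(0.22) = 0.4806
Sum ≈ 2.3978 → 2.398 bits.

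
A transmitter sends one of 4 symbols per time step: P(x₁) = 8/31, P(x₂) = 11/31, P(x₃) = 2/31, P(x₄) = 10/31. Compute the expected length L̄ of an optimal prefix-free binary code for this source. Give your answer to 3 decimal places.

1.968 bits/symbol

Repeatedly combine the two least-probable nodes; the expected code length is the sum of the merged weights.
merge 2/31 + 8/31 → 10/31
merge 10/31 + 10/31 → 20/31
merge 11/31 + 20/31 → 1
L = 10/31 + 20/31 + 1 = 61/31 ≈ 1.968 bits/symbol.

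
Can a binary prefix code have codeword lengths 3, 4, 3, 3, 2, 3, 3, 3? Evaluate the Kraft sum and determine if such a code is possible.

With common denominator 2^4 = 16: Σ 2^(−ℓᵢ) = 2/16 + 1/16 + 2/16 + 2/16 + 4/16 + 2/16 + 2/16 + 2/16 = 17/16 = 1.0625.
Kraft's inequality requires Σ ≤ 1; here Σ = 1.0625 > 1, so no such prefix code exists.

1.0625; no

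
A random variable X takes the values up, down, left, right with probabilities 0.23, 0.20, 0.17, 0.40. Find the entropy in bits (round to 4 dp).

H = −Σ pᵢ log₂ pᵢ.
−0.23·log₂(0.23) = 0.4877
−0.20·log₂(0.20) = 0.4644
−0.17·log₂(0.17) = 0.4346
−0.40·log₂(0.40) = 0.5288
Sum ≈ 1.9154 → 1.9154 bits.

1.9154 bits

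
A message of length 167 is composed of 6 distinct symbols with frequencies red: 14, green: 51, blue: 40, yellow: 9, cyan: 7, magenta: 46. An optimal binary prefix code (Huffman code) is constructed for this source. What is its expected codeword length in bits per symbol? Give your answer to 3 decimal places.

2.275 bits/symbol

Probabilities are the counts divided by 167.
Repeatedly combine the two least-probable nodes; the expected code length is the sum of the merged weights.
merge 7/167 + 9/167 → 16/167
merge 14/167 + 16/167 → 30/167
merge 30/167 + 40/167 → 70/167
merge 46/167 + 51/167 → 97/167
merge 70/167 + 97/167 → 1
L = 16/167 + 30/167 + 70/167 + 97/167 + 1 = 380/167 ≈ 2.275 bits/symbol.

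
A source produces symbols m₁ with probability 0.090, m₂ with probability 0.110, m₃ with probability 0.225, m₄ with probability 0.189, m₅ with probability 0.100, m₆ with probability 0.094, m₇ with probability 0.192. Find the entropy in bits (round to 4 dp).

H = −Σ pᵢ log₂ pᵢ.
−0.090·log₂(0.090) = 0.3127
−0.110·log₂(0.110) = 0.3503
−0.225·log₂(0.225) = 0.4842
−0.189·log₂(0.189) = 0.4543
−0.100·log₂(0.100) = 0.3322
−0.094·log₂(0.094) = 0.3207
−0.192·log₂(0.192) = 0.4571
Sum ≈ 2.7114 → 2.7114 bits.

2.7114 bits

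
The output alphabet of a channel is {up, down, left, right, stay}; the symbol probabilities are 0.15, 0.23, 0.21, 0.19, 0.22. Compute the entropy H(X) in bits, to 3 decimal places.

2.307 bits

H = −Σ pᵢ log₂ pᵢ.
−0.15·log₂(0.15) = 0.4105
−0.23·log₂(0.23) = 0.4877
−0.21·log₂(0.21) = 0.4728
−0.19·log₂(0.19) = 0.4552
−0.22·log₂(0.22) = 0.4806
Sum ≈ 2.3068 → 2.307 bits.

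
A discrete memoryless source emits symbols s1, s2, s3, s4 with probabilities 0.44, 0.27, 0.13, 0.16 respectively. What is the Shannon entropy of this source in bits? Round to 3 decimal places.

1.837 bits

H = −Σ pᵢ log₂ pᵢ.
−0.44·log₂(0.44) = 0.5211
−0.27·log₂(0.27) = 0.5100
−0.13·log₂(0.13) = 0.3826
−0.16·log₂(0.16) = 0.4230
Sum ≈ 1.8368 → 1.837 bits.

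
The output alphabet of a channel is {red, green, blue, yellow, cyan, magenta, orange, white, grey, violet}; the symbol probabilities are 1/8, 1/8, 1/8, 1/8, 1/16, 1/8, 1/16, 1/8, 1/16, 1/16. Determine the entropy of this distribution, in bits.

3.25 bits

Each probability is a power of 1/2, so log₂(1/p) is an integer.
H = Σ p·log₂(1/p) = 1/8·3 + 1/8·3 + 1/8·3 + 1/8·3 + 1/16·4 + 1/8·3 + 1/16·4 + 1/8·3 + 1/16·4 + 1/16·4 = 3.25 bits.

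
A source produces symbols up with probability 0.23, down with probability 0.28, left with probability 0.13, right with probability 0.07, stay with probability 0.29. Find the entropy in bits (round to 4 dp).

H = −Σ pᵢ log₂ pᵢ.
−0.23·log₂(0.23) = 0.4877
−0.28·log₂(0.28) = 0.5142
−0.13·log₂(0.13) = 0.3826
−0.07·log₂(0.07) = 0.2686
−0.29·log₂(0.29) = 0.5179
Sum ≈ 2.1710 → 2.1710 bits.

2.1710 bits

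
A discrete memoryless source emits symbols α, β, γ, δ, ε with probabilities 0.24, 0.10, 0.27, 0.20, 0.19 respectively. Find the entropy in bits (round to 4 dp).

2.2560 bits

H = −Σ pᵢ log₂ pᵢ.
−0.24·log₂(0.24) = 0.4941
−0.10·log₂(0.10) = 0.3322
−0.27·log₂(0.27) = 0.5100
−0.20·log₂(0.20) = 0.4644
−0.19·log₂(0.19) = 0.4552
Sum ≈ 2.2560 → 2.2560 bits.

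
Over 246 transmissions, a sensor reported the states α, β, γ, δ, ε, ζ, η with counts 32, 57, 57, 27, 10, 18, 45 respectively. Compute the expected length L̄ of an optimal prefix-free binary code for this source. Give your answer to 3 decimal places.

2.650 bits/symbol

Probabilities are the counts divided by 246.
Repeatedly combine the two least-probable nodes; the expected code length is the sum of the merged weights.
merge 5/123 + 3/41 → 14/123
merge 9/82 + 14/123 → 55/246
merge 16/123 + 15/82 → 77/246
merge 55/246 + 19/82 → 56/123
merge 19/82 + 77/246 → 67/123
merge 56/123 + 67/123 → 1
L = 14/123 + 55/246 + 77/246 + 56/123 + 67/123 + 1 = 326/123 ≈ 2.650 bits/symbol.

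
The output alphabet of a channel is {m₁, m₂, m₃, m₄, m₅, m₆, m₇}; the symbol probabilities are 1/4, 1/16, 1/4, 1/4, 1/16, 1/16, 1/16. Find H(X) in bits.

2.5 bits

Each probability is a power of 1/2, so log₂(1/p) is an integer.
H = Σ p·log₂(1/p) = 1/4·2 + 1/16·4 + 1/4·2 + 1/4·2 + 1/16·4 + 1/16·4 + 1/16·4 = 2.5 bits.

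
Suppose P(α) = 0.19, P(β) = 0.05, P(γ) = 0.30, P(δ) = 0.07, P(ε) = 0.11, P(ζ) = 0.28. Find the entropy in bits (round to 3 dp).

2.325 bits

H = −Σ pᵢ log₂ pᵢ.
−0.19·log₂(0.19) = 0.4552
−0.05·log₂(0.05) = 0.2161
−0.30·log₂(0.30) = 0.5211
−0.07·log₂(0.07) = 0.2686
−0.11·log₂(0.11) = 0.3503
−0.28·log₂(0.28) = 0.5142
Sum ≈ 2.3255 → 2.325 bits.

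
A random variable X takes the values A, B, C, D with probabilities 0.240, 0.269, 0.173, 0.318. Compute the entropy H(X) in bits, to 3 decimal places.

1.967 bits

H = −Σ pᵢ log₂ pᵢ.
−0.240·log₂(0.240) = 0.4941
−0.269·log₂(0.269) = 0.5096
−0.173·log₂(0.173) = 0.4379
−0.318·log₂(0.318) = 0.5256
Sum ≈ 1.9672 → 1.967 bits.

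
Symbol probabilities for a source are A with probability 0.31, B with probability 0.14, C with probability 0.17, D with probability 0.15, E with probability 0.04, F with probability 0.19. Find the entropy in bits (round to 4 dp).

2.4070 bits

H = −Σ pᵢ log₂ pᵢ.
−0.31·log₂(0.31) = 0.5238
−0.14·log₂(0.14) = 0.3971
−0.17·log₂(0.17) = 0.4346
−0.15·log₂(0.15) = 0.4105
−0.04·log₂(0.04) = 0.1858
−0.19·log₂(0.19) = 0.4552
Sum ≈ 2.4070 → 2.4070 bits.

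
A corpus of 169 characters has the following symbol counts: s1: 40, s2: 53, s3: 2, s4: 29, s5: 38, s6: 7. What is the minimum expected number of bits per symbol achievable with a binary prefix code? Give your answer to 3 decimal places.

2.278 bits/symbol

Probabilities are the counts divided by 169.
Repeatedly combine the two least-probable nodes; the expected code length is the sum of the merged weights.
merge 2/169 + 7/169 → 9/169
merge 9/169 + 29/169 → 38/169
merge 38/169 + 38/169 → 76/169
merge 40/169 + 53/169 → 93/169
merge 76/169 + 93/169 → 1
L = 9/169 + 38/169 + 76/169 + 93/169 + 1 = 385/169 ≈ 2.278 bits/symbol.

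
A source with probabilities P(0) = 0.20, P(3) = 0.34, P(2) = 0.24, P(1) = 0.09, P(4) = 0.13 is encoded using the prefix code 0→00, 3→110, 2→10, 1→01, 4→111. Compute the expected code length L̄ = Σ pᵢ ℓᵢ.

L̄ = Σ pᵢ·ℓᵢ = 0.20·2 + 0.34·3 + 0.24·2 + 0.09·2 + 0.13·3 = 2.47 bits/symbol.

2.47 bits/symbol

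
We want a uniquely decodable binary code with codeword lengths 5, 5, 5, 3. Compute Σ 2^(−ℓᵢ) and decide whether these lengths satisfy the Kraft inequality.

0.21875; yes

With common denominator 2^5 = 32: Σ 2^(−ℓᵢ) = 1/32 + 1/32 + 1/32 + 4/32 = 7/32 = 0.21875.
Kraft's inequality requires Σ ≤ 1; here Σ = 0.21875 ≤ 1, so such a prefix code exists.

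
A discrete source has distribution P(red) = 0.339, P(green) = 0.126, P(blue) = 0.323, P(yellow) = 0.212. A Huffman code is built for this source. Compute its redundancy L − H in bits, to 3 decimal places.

Entropy H = −Σ p log₂ p ≈ 1.9067 bits.
Huffman merges: 63/500+53/250→169/500; 323/1000+169/500→661/1000; 339/1000+661/1000→1. L = 1999/1000 ≈ 1.9990.
L − H = 1.9990 − 1.9067 = 0.092 bits.

0.092 bits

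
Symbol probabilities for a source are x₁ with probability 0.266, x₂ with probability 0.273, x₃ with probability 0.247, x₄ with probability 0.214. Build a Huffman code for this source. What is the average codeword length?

Repeatedly combine the two least-probable nodes; the expected code length is the sum of the merged weights.
merge 107/500 + 247/1000 → 461/1000
merge 133/500 + 273/1000 → 539/1000
merge 461/1000 + 539/1000 → 1
L = 461/1000 + 539/1000 + 1 = 2 bits/symbol.

2 bits/symbol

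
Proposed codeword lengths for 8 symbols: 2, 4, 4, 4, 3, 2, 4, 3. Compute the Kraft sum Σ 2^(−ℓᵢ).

With common denominator 2^4 = 16: Σ 2^(−ℓᵢ) = 4/16 + 1/16 + 1/16 + 1/16 + 2/16 + 4/16 + 1/16 + 2/16 = 16/16 = 1.

1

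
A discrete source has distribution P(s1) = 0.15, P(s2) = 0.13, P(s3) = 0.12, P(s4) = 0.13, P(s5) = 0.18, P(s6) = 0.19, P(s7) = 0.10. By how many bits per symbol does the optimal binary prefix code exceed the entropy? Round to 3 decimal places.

0.034 bits

Entropy H = −Σ p log₂ p ≈ 2.7756 bits.
Huffman merges: 1/10+3/25→11/50; 13/100+13/100→13/50; 3/20+9/50→33/100; 19/100+11/50→41/100; 13/50+33/100→59/100; 41/100+59/100→1. L = 281/100 ≈ 2.8100.
L − H = 2.8100 − 2.7756 = 0.034 bits.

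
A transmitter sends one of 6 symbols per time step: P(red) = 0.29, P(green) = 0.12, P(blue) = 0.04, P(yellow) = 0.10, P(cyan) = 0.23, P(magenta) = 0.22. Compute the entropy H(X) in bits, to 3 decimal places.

2.371 bits

H = −Σ pᵢ log₂ pᵢ.
−0.29·log₂(0.29) = 0.5179
−0.12·log₂(0.12) = 0.3671
−0.04·log₂(0.04) = 0.1858
−0.10·log₂(0.10) = 0.3322
−0.23·log₂(0.23) = 0.4877
−0.22·log₂(0.22) = 0.4806
Sum ≈ 2.3712 → 2.371 bits.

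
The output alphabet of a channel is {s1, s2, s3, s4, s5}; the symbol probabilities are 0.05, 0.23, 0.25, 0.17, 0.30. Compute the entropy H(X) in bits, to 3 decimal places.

H = −Σ pᵢ log₂ pᵢ.
−0.05·log₂(0.05) = 0.2161
−0.23·log₂(0.23) = 0.4877
−0.25·log₂(0.25) = 0.5000
−0.17·log₂(0.17) = 0.4346
−0.30·log₂(0.30) = 0.5211
Sum ≈ 2.1594 → 2.159 bits.

2.159 bits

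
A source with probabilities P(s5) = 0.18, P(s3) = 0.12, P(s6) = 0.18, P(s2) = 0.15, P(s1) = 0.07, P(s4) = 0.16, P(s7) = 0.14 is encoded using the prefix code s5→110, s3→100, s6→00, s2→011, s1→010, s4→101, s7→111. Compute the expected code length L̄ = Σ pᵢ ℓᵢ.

2.82 bits/symbol

L̄ = Σ pᵢ·ℓᵢ = 0.18·3 + 0.12·3 + 0.18·2 + 0.15·3 + 0.07·3 + 0.16·3 + 0.14·3 = 2.82 bits/symbol.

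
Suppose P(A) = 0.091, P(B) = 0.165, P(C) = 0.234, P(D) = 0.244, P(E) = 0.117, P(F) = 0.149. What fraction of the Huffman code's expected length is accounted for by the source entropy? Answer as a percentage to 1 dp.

99.2%

Entropy H = −Σ p log₂ p ≈ 2.5019 bits.
Huffman merges: 91/1000+117/1000→26/125; 149/1000+33/200→157/500; 26/125+117/500→221/500; 61/250+157/500→279/500; 221/500+279/500→1. L = 1261/500 ≈ 2.5220.
Efficiency = H/L = 2.5019/2.5220 = 99.2%.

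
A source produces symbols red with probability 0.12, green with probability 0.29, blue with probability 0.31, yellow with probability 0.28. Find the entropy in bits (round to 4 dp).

H = −Σ pᵢ log₂ pᵢ.
−0.12·log₂(0.12) = 0.3671
−0.29·log₂(0.29) = 0.5179
−0.31·log₂(0.31) = 0.5238
−0.28·log₂(0.28) = 0.5142
Sum ≈ 1.9230 → 1.9230 bits.

1.9230 bits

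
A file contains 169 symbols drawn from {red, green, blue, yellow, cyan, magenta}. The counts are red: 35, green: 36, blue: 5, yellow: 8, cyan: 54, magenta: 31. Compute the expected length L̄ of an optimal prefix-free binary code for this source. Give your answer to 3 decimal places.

2.337 bits/symbol

Probabilities are the counts divided by 169.
Repeatedly combine the two least-probable nodes; the expected code length is the sum of the merged weights.
merge 5/169 + 8/169 → 1/13
merge 1/13 + 31/169 → 44/169
merge 35/169 + 36/169 → 71/169
merge 44/169 + 54/169 → 98/169
merge 71/169 + 98/169 → 1
L = 1/13 + 44/169 + 71/169 + 98/169 + 1 = 395/169 ≈ 2.337 bits/symbol.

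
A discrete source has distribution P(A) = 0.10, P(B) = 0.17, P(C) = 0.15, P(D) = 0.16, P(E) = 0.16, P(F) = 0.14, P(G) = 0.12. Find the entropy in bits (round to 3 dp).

2.788 bits

H = −Σ pᵢ log₂ pᵢ.
−0.10·log₂(0.10) = 0.3322
−0.17·log₂(0.17) = 0.4346
−0.15·log₂(0.15) = 0.4105
−0.16·log₂(0.16) = 0.4230
−0.16·log₂(0.16) = 0.4230
−0.14·log₂(0.14) = 0.3971
−0.12·log₂(0.12) = 0.3671
Sum ≈ 2.7875 → 2.788 bits.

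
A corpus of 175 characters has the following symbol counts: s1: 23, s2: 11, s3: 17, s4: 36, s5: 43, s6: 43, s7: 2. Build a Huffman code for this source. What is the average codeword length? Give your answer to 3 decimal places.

Probabilities are the counts divided by 175.
Repeatedly combine the two least-probable nodes; the expected code length is the sum of the merged weights.
merge 2/175 + 11/175 → 13/175
merge 13/175 + 17/175 → 6/35
merge 23/175 + 6/35 → 53/175
merge 36/175 + 43/175 → 79/175
merge 43/175 + 53/175 → 96/175
merge 79/175 + 96/175 → 1
L = 13/175 + 6/35 + 53/175 + 79/175 + 96/175 + 1 = 446/175 ≈ 2.549 bits/symbol.

2.549 bits/symbol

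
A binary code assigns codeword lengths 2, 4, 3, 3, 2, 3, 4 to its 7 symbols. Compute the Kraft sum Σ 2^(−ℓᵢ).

1

With common denominator 2^4 = 16: Σ 2^(−ℓᵢ) = 4/16 + 1/16 + 2/16 + 2/16 + 4/16 + 2/16 + 1/16 = 16/16 = 1.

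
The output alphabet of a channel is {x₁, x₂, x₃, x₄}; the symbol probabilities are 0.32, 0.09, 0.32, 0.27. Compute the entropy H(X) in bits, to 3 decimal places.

H = −Σ pᵢ log₂ pᵢ.
−0.32·log₂(0.32) = 0.5260
−0.09·log₂(0.09) = 0.3127
−0.32·log₂(0.32) = 0.5260
−0.27·log₂(0.27) = 0.5100
Sum ≈ 1.8747 → 1.875 bits.

1.875 bits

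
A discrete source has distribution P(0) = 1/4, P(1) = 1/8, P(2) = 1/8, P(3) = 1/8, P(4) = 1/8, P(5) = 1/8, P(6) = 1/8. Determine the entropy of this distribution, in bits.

2.75 bits

Each probability is a power of 1/2, so log₂(1/p) is an integer.
H = Σ p·log₂(1/p) = 1/4·2 + 1/8·3 + 1/8·3 + 1/8·3 + 1/8·3 + 1/8·3 + 1/8·3 = 2.75 bits.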